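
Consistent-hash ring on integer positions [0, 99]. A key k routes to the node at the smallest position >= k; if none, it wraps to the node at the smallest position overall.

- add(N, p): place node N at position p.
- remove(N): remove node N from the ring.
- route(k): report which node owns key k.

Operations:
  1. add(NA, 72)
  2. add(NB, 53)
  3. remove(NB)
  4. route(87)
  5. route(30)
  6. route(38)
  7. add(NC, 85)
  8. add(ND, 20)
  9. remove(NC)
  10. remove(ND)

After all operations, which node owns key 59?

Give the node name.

Op 1: add NA@72 -> ring=[72:NA]
Op 2: add NB@53 -> ring=[53:NB,72:NA]
Op 3: remove NB -> ring=[72:NA]
Op 4: route key 87: none >= 87, wrap to smallest pos 72 -> NA
Op 5: route key 30: smallest pos >= 30 is 72 -> NA
Op 6: route key 38: smallest pos >= 38 is 72 -> NA
Op 7: add NC@85 -> ring=[72:NA,85:NC]
Op 8: add ND@20 -> ring=[20:ND,72:NA,85:NC]
Op 9: remove NC -> ring=[20:ND,72:NA]
Op 10: remove ND -> ring=[72:NA]
Final route key 59: smallest pos >= 59 is 72 -> NA

Answer: NA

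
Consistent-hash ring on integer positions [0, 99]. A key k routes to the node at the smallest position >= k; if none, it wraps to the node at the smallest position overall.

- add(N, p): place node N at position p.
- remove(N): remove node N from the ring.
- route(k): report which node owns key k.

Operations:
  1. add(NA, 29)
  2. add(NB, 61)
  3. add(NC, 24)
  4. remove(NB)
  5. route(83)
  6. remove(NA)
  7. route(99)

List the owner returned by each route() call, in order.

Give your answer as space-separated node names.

Answer: NC NC

Derivation:
Op 1: add NA@29 -> ring=[29:NA]
Op 2: add NB@61 -> ring=[29:NA,61:NB]
Op 3: add NC@24 -> ring=[24:NC,29:NA,61:NB]
Op 4: remove NB -> ring=[24:NC,29:NA]
Op 5: route key 83: none >= 83, wrap to smallest pos 24 -> NC
Op 6: remove NA -> ring=[24:NC]
Op 7: route key 99: none >= 99, wrap to smallest pos 24 -> NC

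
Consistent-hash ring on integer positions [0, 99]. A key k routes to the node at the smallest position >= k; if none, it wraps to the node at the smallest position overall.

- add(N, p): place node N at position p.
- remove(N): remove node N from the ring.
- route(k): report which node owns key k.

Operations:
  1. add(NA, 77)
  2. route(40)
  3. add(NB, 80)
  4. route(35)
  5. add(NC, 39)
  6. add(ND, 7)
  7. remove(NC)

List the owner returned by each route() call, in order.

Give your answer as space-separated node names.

Op 1: add NA@77 -> ring=[77:NA]
Op 2: route key 40: smallest pos >= 40 is 77 -> NA
Op 3: add NB@80 -> ring=[77:NA,80:NB]
Op 4: route key 35: smallest pos >= 35 is 77 -> NA
Op 5: add NC@39 -> ring=[39:NC,77:NA,80:NB]
Op 6: add ND@7 -> ring=[7:ND,39:NC,77:NA,80:NB]
Op 7: remove NC -> ring=[7:ND,77:NA,80:NB]

Answer: NA NA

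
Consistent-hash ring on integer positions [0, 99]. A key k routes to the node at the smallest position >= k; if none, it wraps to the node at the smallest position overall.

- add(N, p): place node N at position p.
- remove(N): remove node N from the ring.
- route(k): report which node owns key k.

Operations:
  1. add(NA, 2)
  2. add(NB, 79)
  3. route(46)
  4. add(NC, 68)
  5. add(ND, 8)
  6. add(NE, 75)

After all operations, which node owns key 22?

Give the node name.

Op 1: add NA@2 -> ring=[2:NA]
Op 2: add NB@79 -> ring=[2:NA,79:NB]
Op 3: route key 46: smallest pos >= 46 is 79 -> NB
Op 4: add NC@68 -> ring=[2:NA,68:NC,79:NB]
Op 5: add ND@8 -> ring=[2:NA,8:ND,68:NC,79:NB]
Op 6: add NE@75 -> ring=[2:NA,8:ND,68:NC,75:NE,79:NB]
Final route key 22: smallest pos >= 22 is 68 -> NC

Answer: NC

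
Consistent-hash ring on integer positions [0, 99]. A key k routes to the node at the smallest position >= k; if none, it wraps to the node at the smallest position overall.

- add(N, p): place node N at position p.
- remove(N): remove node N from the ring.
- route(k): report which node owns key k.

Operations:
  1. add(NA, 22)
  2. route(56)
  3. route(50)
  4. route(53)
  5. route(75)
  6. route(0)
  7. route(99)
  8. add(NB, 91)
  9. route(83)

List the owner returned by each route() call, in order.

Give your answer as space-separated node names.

Op 1: add NA@22 -> ring=[22:NA]
Op 2: route key 56: none >= 56, wrap to smallest pos 22 -> NA
Op 3: route key 50: none >= 50, wrap to smallest pos 22 -> NA
Op 4: route key 53: none >= 53, wrap to smallest pos 22 -> NA
Op 5: route key 75: none >= 75, wrap to smallest pos 22 -> NA
Op 6: route key 0: smallest pos >= 0 is 22 -> NA
Op 7: route key 99: none >= 99, wrap to smallest pos 22 -> NA
Op 8: add NB@91 -> ring=[22:NA,91:NB]
Op 9: route key 83: smallest pos >= 83 is 91 -> NB

Answer: NA NA NA NA NA NA NB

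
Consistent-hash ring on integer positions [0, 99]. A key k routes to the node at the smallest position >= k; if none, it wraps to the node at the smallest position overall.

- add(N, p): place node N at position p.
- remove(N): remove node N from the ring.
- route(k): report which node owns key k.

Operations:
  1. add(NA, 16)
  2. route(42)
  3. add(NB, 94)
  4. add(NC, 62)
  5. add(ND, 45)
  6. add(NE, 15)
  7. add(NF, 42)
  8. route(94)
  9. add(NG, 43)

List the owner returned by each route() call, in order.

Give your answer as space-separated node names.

Op 1: add NA@16 -> ring=[16:NA]
Op 2: route key 42: none >= 42, wrap to smallest pos 16 -> NA
Op 3: add NB@94 -> ring=[16:NA,94:NB]
Op 4: add NC@62 -> ring=[16:NA,62:NC,94:NB]
Op 5: add ND@45 -> ring=[16:NA,45:ND,62:NC,94:NB]
Op 6: add NE@15 -> ring=[15:NE,16:NA,45:ND,62:NC,94:NB]
Op 7: add NF@42 -> ring=[15:NE,16:NA,42:NF,45:ND,62:NC,94:NB]
Op 8: route key 94: smallest pos >= 94 is 94 -> NB
Op 9: add NG@43 -> ring=[15:NE,16:NA,42:NF,43:NG,45:ND,62:NC,94:NB]

Answer: NA NB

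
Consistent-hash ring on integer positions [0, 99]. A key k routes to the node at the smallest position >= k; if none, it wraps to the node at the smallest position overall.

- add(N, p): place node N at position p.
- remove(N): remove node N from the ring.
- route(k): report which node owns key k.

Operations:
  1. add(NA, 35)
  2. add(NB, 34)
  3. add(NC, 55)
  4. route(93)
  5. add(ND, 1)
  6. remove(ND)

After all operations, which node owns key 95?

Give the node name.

Answer: NB

Derivation:
Op 1: add NA@35 -> ring=[35:NA]
Op 2: add NB@34 -> ring=[34:NB,35:NA]
Op 3: add NC@55 -> ring=[34:NB,35:NA,55:NC]
Op 4: route key 93: none >= 93, wrap to smallest pos 34 -> NB
Op 5: add ND@1 -> ring=[1:ND,34:NB,35:NA,55:NC]
Op 6: remove ND -> ring=[34:NB,35:NA,55:NC]
Final route key 95: none >= 95, wrap to smallest pos 34 -> NB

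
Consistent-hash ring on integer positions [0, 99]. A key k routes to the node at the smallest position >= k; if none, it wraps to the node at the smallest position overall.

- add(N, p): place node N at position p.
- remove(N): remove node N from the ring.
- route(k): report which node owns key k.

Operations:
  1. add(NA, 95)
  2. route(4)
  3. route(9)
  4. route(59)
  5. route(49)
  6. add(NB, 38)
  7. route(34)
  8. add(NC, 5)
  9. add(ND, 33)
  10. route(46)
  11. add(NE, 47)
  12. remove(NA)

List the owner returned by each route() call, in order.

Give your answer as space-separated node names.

Op 1: add NA@95 -> ring=[95:NA]
Op 2: route key 4: smallest pos >= 4 is 95 -> NA
Op 3: route key 9: smallest pos >= 9 is 95 -> NA
Op 4: route key 59: smallest pos >= 59 is 95 -> NA
Op 5: route key 49: smallest pos >= 49 is 95 -> NA
Op 6: add NB@38 -> ring=[38:NB,95:NA]
Op 7: route key 34: smallest pos >= 34 is 38 -> NB
Op 8: add NC@5 -> ring=[5:NC,38:NB,95:NA]
Op 9: add ND@33 -> ring=[5:NC,33:ND,38:NB,95:NA]
Op 10: route key 46: smallest pos >= 46 is 95 -> NA
Op 11: add NE@47 -> ring=[5:NC,33:ND,38:NB,47:NE,95:NA]
Op 12: remove NA -> ring=[5:NC,33:ND,38:NB,47:NE]

Answer: NA NA NA NA NB NA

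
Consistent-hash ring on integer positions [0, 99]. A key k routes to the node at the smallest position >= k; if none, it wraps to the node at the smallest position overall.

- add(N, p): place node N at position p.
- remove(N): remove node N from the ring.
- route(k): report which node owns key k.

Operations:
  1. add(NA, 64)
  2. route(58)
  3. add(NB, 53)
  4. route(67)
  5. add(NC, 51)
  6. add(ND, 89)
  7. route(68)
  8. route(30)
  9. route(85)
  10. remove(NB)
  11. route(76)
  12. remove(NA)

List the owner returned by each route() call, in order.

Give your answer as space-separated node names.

Answer: NA NB ND NC ND ND

Derivation:
Op 1: add NA@64 -> ring=[64:NA]
Op 2: route key 58: smallest pos >= 58 is 64 -> NA
Op 3: add NB@53 -> ring=[53:NB,64:NA]
Op 4: route key 67: none >= 67, wrap to smallest pos 53 -> NB
Op 5: add NC@51 -> ring=[51:NC,53:NB,64:NA]
Op 6: add ND@89 -> ring=[51:NC,53:NB,64:NA,89:ND]
Op 7: route key 68: smallest pos >= 68 is 89 -> ND
Op 8: route key 30: smallest pos >= 30 is 51 -> NC
Op 9: route key 85: smallest pos >= 85 is 89 -> ND
Op 10: remove NB -> ring=[51:NC,64:NA,89:ND]
Op 11: route key 76: smallest pos >= 76 is 89 -> ND
Op 12: remove NA -> ring=[51:NC,89:ND]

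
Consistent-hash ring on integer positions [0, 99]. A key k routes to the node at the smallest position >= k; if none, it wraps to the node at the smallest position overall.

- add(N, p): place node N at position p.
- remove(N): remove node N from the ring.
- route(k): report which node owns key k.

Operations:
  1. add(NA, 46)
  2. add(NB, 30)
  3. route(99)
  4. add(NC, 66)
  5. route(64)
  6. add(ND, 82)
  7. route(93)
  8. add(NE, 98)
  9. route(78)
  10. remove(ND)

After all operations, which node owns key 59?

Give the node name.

Answer: NC

Derivation:
Op 1: add NA@46 -> ring=[46:NA]
Op 2: add NB@30 -> ring=[30:NB,46:NA]
Op 3: route key 99: none >= 99, wrap to smallest pos 30 -> NB
Op 4: add NC@66 -> ring=[30:NB,46:NA,66:NC]
Op 5: route key 64: smallest pos >= 64 is 66 -> NC
Op 6: add ND@82 -> ring=[30:NB,46:NA,66:NC,82:ND]
Op 7: route key 93: none >= 93, wrap to smallest pos 30 -> NB
Op 8: add NE@98 -> ring=[30:NB,46:NA,66:NC,82:ND,98:NE]
Op 9: route key 78: smallest pos >= 78 is 82 -> ND
Op 10: remove ND -> ring=[30:NB,46:NA,66:NC,98:NE]
Final route key 59: smallest pos >= 59 is 66 -> NC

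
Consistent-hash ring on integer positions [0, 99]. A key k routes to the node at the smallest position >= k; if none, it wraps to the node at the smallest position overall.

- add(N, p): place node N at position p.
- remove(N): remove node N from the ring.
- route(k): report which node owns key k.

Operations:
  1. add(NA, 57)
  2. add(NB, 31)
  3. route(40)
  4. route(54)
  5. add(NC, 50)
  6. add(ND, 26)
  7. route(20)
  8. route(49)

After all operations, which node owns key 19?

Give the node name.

Op 1: add NA@57 -> ring=[57:NA]
Op 2: add NB@31 -> ring=[31:NB,57:NA]
Op 3: route key 40: smallest pos >= 40 is 57 -> NA
Op 4: route key 54: smallest pos >= 54 is 57 -> NA
Op 5: add NC@50 -> ring=[31:NB,50:NC,57:NA]
Op 6: add ND@26 -> ring=[26:ND,31:NB,50:NC,57:NA]
Op 7: route key 20: smallest pos >= 20 is 26 -> ND
Op 8: route key 49: smallest pos >= 49 is 50 -> NC
Final route key 19: smallest pos >= 19 is 26 -> ND

Answer: ND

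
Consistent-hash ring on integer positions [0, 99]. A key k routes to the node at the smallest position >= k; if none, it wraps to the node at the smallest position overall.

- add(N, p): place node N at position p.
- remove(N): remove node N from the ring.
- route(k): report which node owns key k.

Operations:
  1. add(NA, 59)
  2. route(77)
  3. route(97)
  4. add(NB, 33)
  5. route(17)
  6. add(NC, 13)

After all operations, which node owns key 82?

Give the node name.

Op 1: add NA@59 -> ring=[59:NA]
Op 2: route key 77: none >= 77, wrap to smallest pos 59 -> NA
Op 3: route key 97: none >= 97, wrap to smallest pos 59 -> NA
Op 4: add NB@33 -> ring=[33:NB,59:NA]
Op 5: route key 17: smallest pos >= 17 is 33 -> NB
Op 6: add NC@13 -> ring=[13:NC,33:NB,59:NA]
Final route key 82: none >= 82, wrap to smallest pos 13 -> NC

Answer: NC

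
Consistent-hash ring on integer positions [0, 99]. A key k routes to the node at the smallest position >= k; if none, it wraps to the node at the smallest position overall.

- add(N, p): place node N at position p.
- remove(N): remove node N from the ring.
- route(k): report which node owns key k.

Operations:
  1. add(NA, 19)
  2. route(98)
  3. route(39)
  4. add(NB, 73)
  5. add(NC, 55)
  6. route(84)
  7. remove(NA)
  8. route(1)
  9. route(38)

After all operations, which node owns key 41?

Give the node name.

Answer: NC

Derivation:
Op 1: add NA@19 -> ring=[19:NA]
Op 2: route key 98: none >= 98, wrap to smallest pos 19 -> NA
Op 3: route key 39: none >= 39, wrap to smallest pos 19 -> NA
Op 4: add NB@73 -> ring=[19:NA,73:NB]
Op 5: add NC@55 -> ring=[19:NA,55:NC,73:NB]
Op 6: route key 84: none >= 84, wrap to smallest pos 19 -> NA
Op 7: remove NA -> ring=[55:NC,73:NB]
Op 8: route key 1: smallest pos >= 1 is 55 -> NC
Op 9: route key 38: smallest pos >= 38 is 55 -> NC
Final route key 41: smallest pos >= 41 is 55 -> NC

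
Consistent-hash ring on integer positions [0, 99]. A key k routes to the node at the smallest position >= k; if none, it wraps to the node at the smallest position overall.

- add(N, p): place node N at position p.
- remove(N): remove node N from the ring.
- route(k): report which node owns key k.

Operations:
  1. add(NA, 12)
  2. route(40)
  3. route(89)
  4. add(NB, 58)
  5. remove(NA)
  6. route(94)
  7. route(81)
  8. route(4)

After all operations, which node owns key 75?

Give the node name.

Op 1: add NA@12 -> ring=[12:NA]
Op 2: route key 40: none >= 40, wrap to smallest pos 12 -> NA
Op 3: route key 89: none >= 89, wrap to smallest pos 12 -> NA
Op 4: add NB@58 -> ring=[12:NA,58:NB]
Op 5: remove NA -> ring=[58:NB]
Op 6: route key 94: none >= 94, wrap to smallest pos 58 -> NB
Op 7: route key 81: none >= 81, wrap to smallest pos 58 -> NB
Op 8: route key 4: smallest pos >= 4 is 58 -> NB
Final route key 75: none >= 75, wrap to smallest pos 58 -> NB

Answer: NB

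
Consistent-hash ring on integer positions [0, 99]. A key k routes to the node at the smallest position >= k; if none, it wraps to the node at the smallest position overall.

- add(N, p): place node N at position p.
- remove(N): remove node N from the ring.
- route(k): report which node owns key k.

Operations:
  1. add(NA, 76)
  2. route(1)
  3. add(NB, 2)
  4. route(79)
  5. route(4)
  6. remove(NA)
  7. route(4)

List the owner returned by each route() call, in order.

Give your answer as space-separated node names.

Answer: NA NB NA NB

Derivation:
Op 1: add NA@76 -> ring=[76:NA]
Op 2: route key 1: smallest pos >= 1 is 76 -> NA
Op 3: add NB@2 -> ring=[2:NB,76:NA]
Op 4: route key 79: none >= 79, wrap to smallest pos 2 -> NB
Op 5: route key 4: smallest pos >= 4 is 76 -> NA
Op 6: remove NA -> ring=[2:NB]
Op 7: route key 4: none >= 4, wrap to smallest pos 2 -> NB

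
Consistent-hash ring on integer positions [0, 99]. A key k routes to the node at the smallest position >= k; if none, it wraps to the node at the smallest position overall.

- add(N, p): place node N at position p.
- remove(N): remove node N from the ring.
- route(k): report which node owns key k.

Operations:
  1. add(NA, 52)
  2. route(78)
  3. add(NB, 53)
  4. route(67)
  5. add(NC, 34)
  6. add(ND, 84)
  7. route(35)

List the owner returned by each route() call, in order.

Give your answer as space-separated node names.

Op 1: add NA@52 -> ring=[52:NA]
Op 2: route key 78: none >= 78, wrap to smallest pos 52 -> NA
Op 3: add NB@53 -> ring=[52:NA,53:NB]
Op 4: route key 67: none >= 67, wrap to smallest pos 52 -> NA
Op 5: add NC@34 -> ring=[34:NC,52:NA,53:NB]
Op 6: add ND@84 -> ring=[34:NC,52:NA,53:NB,84:ND]
Op 7: route key 35: smallest pos >= 35 is 52 -> NA

Answer: NA NA NA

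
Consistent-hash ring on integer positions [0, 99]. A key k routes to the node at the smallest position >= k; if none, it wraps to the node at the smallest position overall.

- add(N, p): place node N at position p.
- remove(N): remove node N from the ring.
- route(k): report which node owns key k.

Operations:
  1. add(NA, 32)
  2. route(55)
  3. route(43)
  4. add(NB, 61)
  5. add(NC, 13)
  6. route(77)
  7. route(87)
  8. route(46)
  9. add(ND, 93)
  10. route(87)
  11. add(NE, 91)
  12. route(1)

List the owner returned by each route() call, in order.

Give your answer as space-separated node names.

Answer: NA NA NC NC NB ND NC

Derivation:
Op 1: add NA@32 -> ring=[32:NA]
Op 2: route key 55: none >= 55, wrap to smallest pos 32 -> NA
Op 3: route key 43: none >= 43, wrap to smallest pos 32 -> NA
Op 4: add NB@61 -> ring=[32:NA,61:NB]
Op 5: add NC@13 -> ring=[13:NC,32:NA,61:NB]
Op 6: route key 77: none >= 77, wrap to smallest pos 13 -> NC
Op 7: route key 87: none >= 87, wrap to smallest pos 13 -> NC
Op 8: route key 46: smallest pos >= 46 is 61 -> NB
Op 9: add ND@93 -> ring=[13:NC,32:NA,61:NB,93:ND]
Op 10: route key 87: smallest pos >= 87 is 93 -> ND
Op 11: add NE@91 -> ring=[13:NC,32:NA,61:NB,91:NE,93:ND]
Op 12: route key 1: smallest pos >= 1 is 13 -> NC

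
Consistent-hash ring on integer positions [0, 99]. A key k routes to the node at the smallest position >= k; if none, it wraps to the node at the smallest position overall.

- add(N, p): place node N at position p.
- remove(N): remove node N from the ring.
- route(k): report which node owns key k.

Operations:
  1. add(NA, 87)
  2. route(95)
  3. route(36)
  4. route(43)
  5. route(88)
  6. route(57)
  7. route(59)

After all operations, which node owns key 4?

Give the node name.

Op 1: add NA@87 -> ring=[87:NA]
Op 2: route key 95: none >= 95, wrap to smallest pos 87 -> NA
Op 3: route key 36: smallest pos >= 36 is 87 -> NA
Op 4: route key 43: smallest pos >= 43 is 87 -> NA
Op 5: route key 88: none >= 88, wrap to smallest pos 87 -> NA
Op 6: route key 57: smallest pos >= 57 is 87 -> NA
Op 7: route key 59: smallest pos >= 59 is 87 -> NA
Final route key 4: smallest pos >= 4 is 87 -> NA

Answer: NA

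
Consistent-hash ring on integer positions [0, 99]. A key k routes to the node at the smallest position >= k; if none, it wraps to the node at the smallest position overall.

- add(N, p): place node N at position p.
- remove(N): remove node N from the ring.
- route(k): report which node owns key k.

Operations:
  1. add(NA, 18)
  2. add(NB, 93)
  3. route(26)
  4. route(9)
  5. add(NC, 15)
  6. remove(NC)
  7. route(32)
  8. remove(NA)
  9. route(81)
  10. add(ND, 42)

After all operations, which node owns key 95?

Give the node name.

Answer: ND

Derivation:
Op 1: add NA@18 -> ring=[18:NA]
Op 2: add NB@93 -> ring=[18:NA,93:NB]
Op 3: route key 26: smallest pos >= 26 is 93 -> NB
Op 4: route key 9: smallest pos >= 9 is 18 -> NA
Op 5: add NC@15 -> ring=[15:NC,18:NA,93:NB]
Op 6: remove NC -> ring=[18:NA,93:NB]
Op 7: route key 32: smallest pos >= 32 is 93 -> NB
Op 8: remove NA -> ring=[93:NB]
Op 9: route key 81: smallest pos >= 81 is 93 -> NB
Op 10: add ND@42 -> ring=[42:ND,93:NB]
Final route key 95: none >= 95, wrap to smallest pos 42 -> ND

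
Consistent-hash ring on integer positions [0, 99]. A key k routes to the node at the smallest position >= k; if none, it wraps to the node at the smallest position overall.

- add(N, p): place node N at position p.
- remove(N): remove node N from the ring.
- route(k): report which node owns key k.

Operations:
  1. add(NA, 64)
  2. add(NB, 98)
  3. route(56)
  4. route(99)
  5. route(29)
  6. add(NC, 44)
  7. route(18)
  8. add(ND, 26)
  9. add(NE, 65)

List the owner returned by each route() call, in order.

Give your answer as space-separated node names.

Answer: NA NA NA NC

Derivation:
Op 1: add NA@64 -> ring=[64:NA]
Op 2: add NB@98 -> ring=[64:NA,98:NB]
Op 3: route key 56: smallest pos >= 56 is 64 -> NA
Op 4: route key 99: none >= 99, wrap to smallest pos 64 -> NA
Op 5: route key 29: smallest pos >= 29 is 64 -> NA
Op 6: add NC@44 -> ring=[44:NC,64:NA,98:NB]
Op 7: route key 18: smallest pos >= 18 is 44 -> NC
Op 8: add ND@26 -> ring=[26:ND,44:NC,64:NA,98:NB]
Op 9: add NE@65 -> ring=[26:ND,44:NC,64:NA,65:NE,98:NB]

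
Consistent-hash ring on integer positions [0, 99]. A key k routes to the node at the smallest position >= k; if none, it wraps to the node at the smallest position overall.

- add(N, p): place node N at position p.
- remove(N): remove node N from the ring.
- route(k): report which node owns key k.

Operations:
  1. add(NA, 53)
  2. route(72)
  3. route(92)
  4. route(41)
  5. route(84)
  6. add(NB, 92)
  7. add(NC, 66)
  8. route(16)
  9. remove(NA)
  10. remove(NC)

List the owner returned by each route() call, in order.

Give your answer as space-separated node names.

Answer: NA NA NA NA NA

Derivation:
Op 1: add NA@53 -> ring=[53:NA]
Op 2: route key 72: none >= 72, wrap to smallest pos 53 -> NA
Op 3: route key 92: none >= 92, wrap to smallest pos 53 -> NA
Op 4: route key 41: smallest pos >= 41 is 53 -> NA
Op 5: route key 84: none >= 84, wrap to smallest pos 53 -> NA
Op 6: add NB@92 -> ring=[53:NA,92:NB]
Op 7: add NC@66 -> ring=[53:NA,66:NC,92:NB]
Op 8: route key 16: smallest pos >= 16 is 53 -> NA
Op 9: remove NA -> ring=[66:NC,92:NB]
Op 10: remove NC -> ring=[92:NB]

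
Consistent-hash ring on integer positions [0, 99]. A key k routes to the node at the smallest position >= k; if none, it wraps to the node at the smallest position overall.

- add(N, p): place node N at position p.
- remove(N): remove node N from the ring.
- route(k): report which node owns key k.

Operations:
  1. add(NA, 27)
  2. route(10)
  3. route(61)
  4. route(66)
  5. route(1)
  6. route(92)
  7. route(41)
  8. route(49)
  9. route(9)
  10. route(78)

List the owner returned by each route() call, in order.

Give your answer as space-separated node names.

Op 1: add NA@27 -> ring=[27:NA]
Op 2: route key 10: smallest pos >= 10 is 27 -> NA
Op 3: route key 61: none >= 61, wrap to smallest pos 27 -> NA
Op 4: route key 66: none >= 66, wrap to smallest pos 27 -> NA
Op 5: route key 1: smallest pos >= 1 is 27 -> NA
Op 6: route key 92: none >= 92, wrap to smallest pos 27 -> NA
Op 7: route key 41: none >= 41, wrap to smallest pos 27 -> NA
Op 8: route key 49: none >= 49, wrap to smallest pos 27 -> NA
Op 9: route key 9: smallest pos >= 9 is 27 -> NA
Op 10: route key 78: none >= 78, wrap to smallest pos 27 -> NA

Answer: NA NA NA NA NA NA NA NA NA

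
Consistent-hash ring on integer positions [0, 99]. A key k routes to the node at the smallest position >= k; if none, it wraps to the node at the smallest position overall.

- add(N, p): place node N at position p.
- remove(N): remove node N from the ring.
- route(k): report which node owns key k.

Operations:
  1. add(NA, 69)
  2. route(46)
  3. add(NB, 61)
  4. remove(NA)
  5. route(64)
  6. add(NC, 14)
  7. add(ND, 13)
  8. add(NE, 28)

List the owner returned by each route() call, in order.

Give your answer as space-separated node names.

Op 1: add NA@69 -> ring=[69:NA]
Op 2: route key 46: smallest pos >= 46 is 69 -> NA
Op 3: add NB@61 -> ring=[61:NB,69:NA]
Op 4: remove NA -> ring=[61:NB]
Op 5: route key 64: none >= 64, wrap to smallest pos 61 -> NB
Op 6: add NC@14 -> ring=[14:NC,61:NB]
Op 7: add ND@13 -> ring=[13:ND,14:NC,61:NB]
Op 8: add NE@28 -> ring=[13:ND,14:NC,28:NE,61:NB]

Answer: NA NB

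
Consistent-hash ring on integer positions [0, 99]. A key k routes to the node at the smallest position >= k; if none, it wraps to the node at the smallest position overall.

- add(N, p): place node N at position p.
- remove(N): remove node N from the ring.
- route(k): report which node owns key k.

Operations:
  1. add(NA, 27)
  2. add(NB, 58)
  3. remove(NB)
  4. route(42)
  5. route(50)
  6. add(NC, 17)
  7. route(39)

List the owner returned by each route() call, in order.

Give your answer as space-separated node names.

Op 1: add NA@27 -> ring=[27:NA]
Op 2: add NB@58 -> ring=[27:NA,58:NB]
Op 3: remove NB -> ring=[27:NA]
Op 4: route key 42: none >= 42, wrap to smallest pos 27 -> NA
Op 5: route key 50: none >= 50, wrap to smallest pos 27 -> NA
Op 6: add NC@17 -> ring=[17:NC,27:NA]
Op 7: route key 39: none >= 39, wrap to smallest pos 17 -> NC

Answer: NA NA NC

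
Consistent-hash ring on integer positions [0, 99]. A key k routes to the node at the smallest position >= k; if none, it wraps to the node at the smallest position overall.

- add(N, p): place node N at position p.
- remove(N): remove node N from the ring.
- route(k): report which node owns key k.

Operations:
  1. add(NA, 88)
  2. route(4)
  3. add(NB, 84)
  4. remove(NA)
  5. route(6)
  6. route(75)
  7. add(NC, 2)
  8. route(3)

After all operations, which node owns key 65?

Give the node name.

Op 1: add NA@88 -> ring=[88:NA]
Op 2: route key 4: smallest pos >= 4 is 88 -> NA
Op 3: add NB@84 -> ring=[84:NB,88:NA]
Op 4: remove NA -> ring=[84:NB]
Op 5: route key 6: smallest pos >= 6 is 84 -> NB
Op 6: route key 75: smallest pos >= 75 is 84 -> NB
Op 7: add NC@2 -> ring=[2:NC,84:NB]
Op 8: route key 3: smallest pos >= 3 is 84 -> NB
Final route key 65: smallest pos >= 65 is 84 -> NB

Answer: NB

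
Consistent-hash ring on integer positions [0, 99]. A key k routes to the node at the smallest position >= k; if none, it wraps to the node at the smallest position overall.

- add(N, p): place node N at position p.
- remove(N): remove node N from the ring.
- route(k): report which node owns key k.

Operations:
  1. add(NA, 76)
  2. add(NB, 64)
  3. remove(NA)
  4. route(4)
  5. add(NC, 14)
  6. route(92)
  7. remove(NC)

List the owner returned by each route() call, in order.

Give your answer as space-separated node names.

Op 1: add NA@76 -> ring=[76:NA]
Op 2: add NB@64 -> ring=[64:NB,76:NA]
Op 3: remove NA -> ring=[64:NB]
Op 4: route key 4: smallest pos >= 4 is 64 -> NB
Op 5: add NC@14 -> ring=[14:NC,64:NB]
Op 6: route key 92: none >= 92, wrap to smallest pos 14 -> NC
Op 7: remove NC -> ring=[64:NB]

Answer: NB NC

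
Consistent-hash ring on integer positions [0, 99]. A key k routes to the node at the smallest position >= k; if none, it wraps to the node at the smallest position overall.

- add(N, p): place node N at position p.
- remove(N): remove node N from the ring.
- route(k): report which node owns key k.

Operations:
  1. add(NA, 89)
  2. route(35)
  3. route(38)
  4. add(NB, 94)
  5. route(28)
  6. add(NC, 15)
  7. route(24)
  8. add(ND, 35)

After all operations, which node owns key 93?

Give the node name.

Op 1: add NA@89 -> ring=[89:NA]
Op 2: route key 35: smallest pos >= 35 is 89 -> NA
Op 3: route key 38: smallest pos >= 38 is 89 -> NA
Op 4: add NB@94 -> ring=[89:NA,94:NB]
Op 5: route key 28: smallest pos >= 28 is 89 -> NA
Op 6: add NC@15 -> ring=[15:NC,89:NA,94:NB]
Op 7: route key 24: smallest pos >= 24 is 89 -> NA
Op 8: add ND@35 -> ring=[15:NC,35:ND,89:NA,94:NB]
Final route key 93: smallest pos >= 93 is 94 -> NB

Answer: NB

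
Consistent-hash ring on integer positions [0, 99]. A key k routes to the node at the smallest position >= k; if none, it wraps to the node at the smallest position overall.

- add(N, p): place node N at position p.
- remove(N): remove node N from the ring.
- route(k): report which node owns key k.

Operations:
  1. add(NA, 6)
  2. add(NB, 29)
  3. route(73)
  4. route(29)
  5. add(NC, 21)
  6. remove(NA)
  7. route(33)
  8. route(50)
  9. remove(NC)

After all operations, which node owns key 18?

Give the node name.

Answer: NB

Derivation:
Op 1: add NA@6 -> ring=[6:NA]
Op 2: add NB@29 -> ring=[6:NA,29:NB]
Op 3: route key 73: none >= 73, wrap to smallest pos 6 -> NA
Op 4: route key 29: smallest pos >= 29 is 29 -> NB
Op 5: add NC@21 -> ring=[6:NA,21:NC,29:NB]
Op 6: remove NA -> ring=[21:NC,29:NB]
Op 7: route key 33: none >= 33, wrap to smallest pos 21 -> NC
Op 8: route key 50: none >= 50, wrap to smallest pos 21 -> NC
Op 9: remove NC -> ring=[29:NB]
Final route key 18: smallest pos >= 18 is 29 -> NB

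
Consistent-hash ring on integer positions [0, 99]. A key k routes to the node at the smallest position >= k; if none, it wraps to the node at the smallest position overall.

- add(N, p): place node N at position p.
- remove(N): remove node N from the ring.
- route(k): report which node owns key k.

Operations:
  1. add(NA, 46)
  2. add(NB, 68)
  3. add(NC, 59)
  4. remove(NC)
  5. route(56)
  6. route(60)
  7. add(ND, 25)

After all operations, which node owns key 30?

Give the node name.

Op 1: add NA@46 -> ring=[46:NA]
Op 2: add NB@68 -> ring=[46:NA,68:NB]
Op 3: add NC@59 -> ring=[46:NA,59:NC,68:NB]
Op 4: remove NC -> ring=[46:NA,68:NB]
Op 5: route key 56: smallest pos >= 56 is 68 -> NB
Op 6: route key 60: smallest pos >= 60 is 68 -> NB
Op 7: add ND@25 -> ring=[25:ND,46:NA,68:NB]
Final route key 30: smallest pos >= 30 is 46 -> NA

Answer: NA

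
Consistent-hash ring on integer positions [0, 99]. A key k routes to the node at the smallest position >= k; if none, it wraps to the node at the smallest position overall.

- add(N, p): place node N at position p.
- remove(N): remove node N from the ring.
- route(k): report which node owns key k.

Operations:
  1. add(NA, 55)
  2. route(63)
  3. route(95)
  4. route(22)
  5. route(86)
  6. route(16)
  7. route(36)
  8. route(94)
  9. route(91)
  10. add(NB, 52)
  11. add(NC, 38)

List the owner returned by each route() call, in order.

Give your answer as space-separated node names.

Op 1: add NA@55 -> ring=[55:NA]
Op 2: route key 63: none >= 63, wrap to smallest pos 55 -> NA
Op 3: route key 95: none >= 95, wrap to smallest pos 55 -> NA
Op 4: route key 22: smallest pos >= 22 is 55 -> NA
Op 5: route key 86: none >= 86, wrap to smallest pos 55 -> NA
Op 6: route key 16: smallest pos >= 16 is 55 -> NA
Op 7: route key 36: smallest pos >= 36 is 55 -> NA
Op 8: route key 94: none >= 94, wrap to smallest pos 55 -> NA
Op 9: route key 91: none >= 91, wrap to smallest pos 55 -> NA
Op 10: add NB@52 -> ring=[52:NB,55:NA]
Op 11: add NC@38 -> ring=[38:NC,52:NB,55:NA]

Answer: NA NA NA NA NA NA NA NA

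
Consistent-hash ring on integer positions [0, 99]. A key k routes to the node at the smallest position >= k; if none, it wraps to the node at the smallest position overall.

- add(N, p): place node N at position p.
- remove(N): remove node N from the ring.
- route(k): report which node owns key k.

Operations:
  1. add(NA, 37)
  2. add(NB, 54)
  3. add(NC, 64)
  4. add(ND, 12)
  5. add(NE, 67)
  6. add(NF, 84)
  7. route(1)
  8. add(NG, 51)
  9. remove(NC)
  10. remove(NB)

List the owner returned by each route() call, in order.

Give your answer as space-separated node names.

Answer: ND

Derivation:
Op 1: add NA@37 -> ring=[37:NA]
Op 2: add NB@54 -> ring=[37:NA,54:NB]
Op 3: add NC@64 -> ring=[37:NA,54:NB,64:NC]
Op 4: add ND@12 -> ring=[12:ND,37:NA,54:NB,64:NC]
Op 5: add NE@67 -> ring=[12:ND,37:NA,54:NB,64:NC,67:NE]
Op 6: add NF@84 -> ring=[12:ND,37:NA,54:NB,64:NC,67:NE,84:NF]
Op 7: route key 1: smallest pos >= 1 is 12 -> ND
Op 8: add NG@51 -> ring=[12:ND,37:NA,51:NG,54:NB,64:NC,67:NE,84:NF]
Op 9: remove NC -> ring=[12:ND,37:NA,51:NG,54:NB,67:NE,84:NF]
Op 10: remove NB -> ring=[12:ND,37:NA,51:NG,67:NE,84:NF]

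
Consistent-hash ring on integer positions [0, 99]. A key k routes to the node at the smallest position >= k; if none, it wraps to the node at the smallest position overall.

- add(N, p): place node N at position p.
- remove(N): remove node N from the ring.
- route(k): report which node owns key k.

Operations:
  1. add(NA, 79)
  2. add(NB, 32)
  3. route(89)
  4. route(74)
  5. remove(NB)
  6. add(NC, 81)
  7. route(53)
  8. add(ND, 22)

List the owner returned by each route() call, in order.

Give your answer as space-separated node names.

Op 1: add NA@79 -> ring=[79:NA]
Op 2: add NB@32 -> ring=[32:NB,79:NA]
Op 3: route key 89: none >= 89, wrap to smallest pos 32 -> NB
Op 4: route key 74: smallest pos >= 74 is 79 -> NA
Op 5: remove NB -> ring=[79:NA]
Op 6: add NC@81 -> ring=[79:NA,81:NC]
Op 7: route key 53: smallest pos >= 53 is 79 -> NA
Op 8: add ND@22 -> ring=[22:ND,79:NA,81:NC]

Answer: NB NA NA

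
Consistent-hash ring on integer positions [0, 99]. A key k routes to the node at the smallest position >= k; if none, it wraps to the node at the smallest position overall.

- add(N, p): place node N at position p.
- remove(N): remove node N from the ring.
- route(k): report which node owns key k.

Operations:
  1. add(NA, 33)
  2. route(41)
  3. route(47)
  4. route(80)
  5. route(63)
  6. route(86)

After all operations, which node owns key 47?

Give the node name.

Op 1: add NA@33 -> ring=[33:NA]
Op 2: route key 41: none >= 41, wrap to smallest pos 33 -> NA
Op 3: route key 47: none >= 47, wrap to smallest pos 33 -> NA
Op 4: route key 80: none >= 80, wrap to smallest pos 33 -> NA
Op 5: route key 63: none >= 63, wrap to smallest pos 33 -> NA
Op 6: route key 86: none >= 86, wrap to smallest pos 33 -> NA
Final route key 47: none >= 47, wrap to smallest pos 33 -> NA

Answer: NA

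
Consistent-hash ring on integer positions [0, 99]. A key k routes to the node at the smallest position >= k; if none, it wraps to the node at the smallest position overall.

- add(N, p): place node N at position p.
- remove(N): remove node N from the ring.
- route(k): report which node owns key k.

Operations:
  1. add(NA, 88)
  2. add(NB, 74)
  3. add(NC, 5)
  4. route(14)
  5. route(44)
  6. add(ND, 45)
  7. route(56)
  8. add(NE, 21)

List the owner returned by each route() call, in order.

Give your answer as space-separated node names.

Answer: NB NB NB

Derivation:
Op 1: add NA@88 -> ring=[88:NA]
Op 2: add NB@74 -> ring=[74:NB,88:NA]
Op 3: add NC@5 -> ring=[5:NC,74:NB,88:NA]
Op 4: route key 14: smallest pos >= 14 is 74 -> NB
Op 5: route key 44: smallest pos >= 44 is 74 -> NB
Op 6: add ND@45 -> ring=[5:NC,45:ND,74:NB,88:NA]
Op 7: route key 56: smallest pos >= 56 is 74 -> NB
Op 8: add NE@21 -> ring=[5:NC,21:NE,45:ND,74:NB,88:NA]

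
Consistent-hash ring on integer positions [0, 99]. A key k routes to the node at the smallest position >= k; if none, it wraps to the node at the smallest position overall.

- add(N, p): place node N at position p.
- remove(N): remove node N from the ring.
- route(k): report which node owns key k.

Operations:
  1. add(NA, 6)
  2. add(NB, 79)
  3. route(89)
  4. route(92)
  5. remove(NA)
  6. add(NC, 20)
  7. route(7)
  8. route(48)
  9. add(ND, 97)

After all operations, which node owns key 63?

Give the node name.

Op 1: add NA@6 -> ring=[6:NA]
Op 2: add NB@79 -> ring=[6:NA,79:NB]
Op 3: route key 89: none >= 89, wrap to smallest pos 6 -> NA
Op 4: route key 92: none >= 92, wrap to smallest pos 6 -> NA
Op 5: remove NA -> ring=[79:NB]
Op 6: add NC@20 -> ring=[20:NC,79:NB]
Op 7: route key 7: smallest pos >= 7 is 20 -> NC
Op 8: route key 48: smallest pos >= 48 is 79 -> NB
Op 9: add ND@97 -> ring=[20:NC,79:NB,97:ND]
Final route key 63: smallest pos >= 63 is 79 -> NB

Answer: NB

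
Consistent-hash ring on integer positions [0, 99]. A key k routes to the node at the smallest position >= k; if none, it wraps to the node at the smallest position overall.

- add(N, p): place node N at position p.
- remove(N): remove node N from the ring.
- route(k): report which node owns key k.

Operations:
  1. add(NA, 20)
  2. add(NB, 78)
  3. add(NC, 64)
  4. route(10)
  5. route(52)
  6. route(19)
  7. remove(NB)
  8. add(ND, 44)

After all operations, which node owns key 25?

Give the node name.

Answer: ND

Derivation:
Op 1: add NA@20 -> ring=[20:NA]
Op 2: add NB@78 -> ring=[20:NA,78:NB]
Op 3: add NC@64 -> ring=[20:NA,64:NC,78:NB]
Op 4: route key 10: smallest pos >= 10 is 20 -> NA
Op 5: route key 52: smallest pos >= 52 is 64 -> NC
Op 6: route key 19: smallest pos >= 19 is 20 -> NA
Op 7: remove NB -> ring=[20:NA,64:NC]
Op 8: add ND@44 -> ring=[20:NA,44:ND,64:NC]
Final route key 25: smallest pos >= 25 is 44 -> ND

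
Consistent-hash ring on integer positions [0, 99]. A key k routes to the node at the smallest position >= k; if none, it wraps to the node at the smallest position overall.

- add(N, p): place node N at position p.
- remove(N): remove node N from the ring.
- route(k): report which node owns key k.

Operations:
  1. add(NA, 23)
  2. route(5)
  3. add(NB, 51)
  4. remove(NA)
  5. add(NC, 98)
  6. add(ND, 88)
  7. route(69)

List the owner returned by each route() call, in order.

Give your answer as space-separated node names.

Answer: NA ND

Derivation:
Op 1: add NA@23 -> ring=[23:NA]
Op 2: route key 5: smallest pos >= 5 is 23 -> NA
Op 3: add NB@51 -> ring=[23:NA,51:NB]
Op 4: remove NA -> ring=[51:NB]
Op 5: add NC@98 -> ring=[51:NB,98:NC]
Op 6: add ND@88 -> ring=[51:NB,88:ND,98:NC]
Op 7: route key 69: smallest pos >= 69 is 88 -> ND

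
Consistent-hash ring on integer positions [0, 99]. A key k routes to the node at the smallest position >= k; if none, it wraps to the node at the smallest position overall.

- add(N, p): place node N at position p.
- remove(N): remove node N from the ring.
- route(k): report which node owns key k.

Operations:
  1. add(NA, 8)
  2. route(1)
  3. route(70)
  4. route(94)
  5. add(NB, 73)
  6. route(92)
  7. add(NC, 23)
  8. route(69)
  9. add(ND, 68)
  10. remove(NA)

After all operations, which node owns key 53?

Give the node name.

Answer: ND

Derivation:
Op 1: add NA@8 -> ring=[8:NA]
Op 2: route key 1: smallest pos >= 1 is 8 -> NA
Op 3: route key 70: none >= 70, wrap to smallest pos 8 -> NA
Op 4: route key 94: none >= 94, wrap to smallest pos 8 -> NA
Op 5: add NB@73 -> ring=[8:NA,73:NB]
Op 6: route key 92: none >= 92, wrap to smallest pos 8 -> NA
Op 7: add NC@23 -> ring=[8:NA,23:NC,73:NB]
Op 8: route key 69: smallest pos >= 69 is 73 -> NB
Op 9: add ND@68 -> ring=[8:NA,23:NC,68:ND,73:NB]
Op 10: remove NA -> ring=[23:NC,68:ND,73:NB]
Final route key 53: smallest pos >= 53 is 68 -> ND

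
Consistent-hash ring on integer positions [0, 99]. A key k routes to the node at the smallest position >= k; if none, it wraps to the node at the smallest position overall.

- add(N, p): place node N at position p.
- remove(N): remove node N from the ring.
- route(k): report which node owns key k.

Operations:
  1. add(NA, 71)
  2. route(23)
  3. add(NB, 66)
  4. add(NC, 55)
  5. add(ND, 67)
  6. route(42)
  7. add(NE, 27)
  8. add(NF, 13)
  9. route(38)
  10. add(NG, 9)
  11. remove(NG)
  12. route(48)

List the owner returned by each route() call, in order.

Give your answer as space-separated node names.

Op 1: add NA@71 -> ring=[71:NA]
Op 2: route key 23: smallest pos >= 23 is 71 -> NA
Op 3: add NB@66 -> ring=[66:NB,71:NA]
Op 4: add NC@55 -> ring=[55:NC,66:NB,71:NA]
Op 5: add ND@67 -> ring=[55:NC,66:NB,67:ND,71:NA]
Op 6: route key 42: smallest pos >= 42 is 55 -> NC
Op 7: add NE@27 -> ring=[27:NE,55:NC,66:NB,67:ND,71:NA]
Op 8: add NF@13 -> ring=[13:NF,27:NE,55:NC,66:NB,67:ND,71:NA]
Op 9: route key 38: smallest pos >= 38 is 55 -> NC
Op 10: add NG@9 -> ring=[9:NG,13:NF,27:NE,55:NC,66:NB,67:ND,71:NA]
Op 11: remove NG -> ring=[13:NF,27:NE,55:NC,66:NB,67:ND,71:NA]
Op 12: route key 48: smallest pos >= 48 is 55 -> NC

Answer: NA NC NC NC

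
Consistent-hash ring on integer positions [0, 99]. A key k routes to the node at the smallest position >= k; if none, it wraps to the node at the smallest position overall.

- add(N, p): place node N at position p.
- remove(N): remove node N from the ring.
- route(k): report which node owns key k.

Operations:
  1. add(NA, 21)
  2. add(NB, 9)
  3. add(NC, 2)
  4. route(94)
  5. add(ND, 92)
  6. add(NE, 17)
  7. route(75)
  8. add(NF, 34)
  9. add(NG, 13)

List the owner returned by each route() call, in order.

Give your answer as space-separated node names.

Answer: NC ND

Derivation:
Op 1: add NA@21 -> ring=[21:NA]
Op 2: add NB@9 -> ring=[9:NB,21:NA]
Op 3: add NC@2 -> ring=[2:NC,9:NB,21:NA]
Op 4: route key 94: none >= 94, wrap to smallest pos 2 -> NC
Op 5: add ND@92 -> ring=[2:NC,9:NB,21:NA,92:ND]
Op 6: add NE@17 -> ring=[2:NC,9:NB,17:NE,21:NA,92:ND]
Op 7: route key 75: smallest pos >= 75 is 92 -> ND
Op 8: add NF@34 -> ring=[2:NC,9:NB,17:NE,21:NA,34:NF,92:ND]
Op 9: add NG@13 -> ring=[2:NC,9:NB,13:NG,17:NE,21:NA,34:NF,92:ND]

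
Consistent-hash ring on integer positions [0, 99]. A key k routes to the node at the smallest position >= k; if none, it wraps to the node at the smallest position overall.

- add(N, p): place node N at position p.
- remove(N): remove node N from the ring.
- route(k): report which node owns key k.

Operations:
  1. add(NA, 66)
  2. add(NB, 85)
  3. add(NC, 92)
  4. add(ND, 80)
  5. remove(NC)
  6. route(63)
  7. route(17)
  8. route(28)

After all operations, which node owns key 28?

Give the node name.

Op 1: add NA@66 -> ring=[66:NA]
Op 2: add NB@85 -> ring=[66:NA,85:NB]
Op 3: add NC@92 -> ring=[66:NA,85:NB,92:NC]
Op 4: add ND@80 -> ring=[66:NA,80:ND,85:NB,92:NC]
Op 5: remove NC -> ring=[66:NA,80:ND,85:NB]
Op 6: route key 63: smallest pos >= 63 is 66 -> NA
Op 7: route key 17: smallest pos >= 17 is 66 -> NA
Op 8: route key 28: smallest pos >= 28 is 66 -> NA
Final route key 28: smallest pos >= 28 is 66 -> NA

Answer: NA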